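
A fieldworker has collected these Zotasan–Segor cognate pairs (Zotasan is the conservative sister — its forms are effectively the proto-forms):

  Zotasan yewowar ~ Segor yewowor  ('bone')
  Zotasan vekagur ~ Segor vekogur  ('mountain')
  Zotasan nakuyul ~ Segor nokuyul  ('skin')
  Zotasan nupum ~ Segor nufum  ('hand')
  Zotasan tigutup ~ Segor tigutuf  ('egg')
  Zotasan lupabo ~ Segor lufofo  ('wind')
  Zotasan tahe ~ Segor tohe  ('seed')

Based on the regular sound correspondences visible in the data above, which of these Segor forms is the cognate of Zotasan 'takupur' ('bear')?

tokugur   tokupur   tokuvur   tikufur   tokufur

tokufur

vekagur ~ vekogur, nakuyul ~ nokuyul — Zotasan a corresponds to Segor o after a consonant, before a consonant other than r, m, n, p, b, f, v.
nupum ~ nufum — Zotasan p corresponds to Segor f between vowels (before a back vowel).
Applying these to Zotasan 'takupur':
  takupur → tokupur   (a→o after a consonant, before a consonant other than r, m, n, p, b, f, v)
  tokupur → tokufur   (p→f between vowels (before a back vowel))
So the Segor cognate is 'tokufur'.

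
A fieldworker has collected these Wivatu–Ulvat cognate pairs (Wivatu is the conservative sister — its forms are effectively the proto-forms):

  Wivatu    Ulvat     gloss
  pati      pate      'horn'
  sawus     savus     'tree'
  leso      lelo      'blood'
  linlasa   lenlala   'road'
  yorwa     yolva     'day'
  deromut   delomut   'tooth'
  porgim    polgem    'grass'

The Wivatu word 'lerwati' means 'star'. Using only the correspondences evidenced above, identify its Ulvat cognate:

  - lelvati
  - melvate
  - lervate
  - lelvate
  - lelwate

lelvate

yorwa ~ yolva, porgim ~ polgem — Wivatu r corresponds to Ulvat l after a vowel, before a consonant other than r, m, n, p, b, f, v.
yorwa ~ yolva — Wivatu w corresponds to Ulvat v after a consonant, before a back vowel.
pati ~ pate — Wivatu i corresponds to Ulvat e word-finally.
Applying these to Wivatu 'lerwati':
  lerwati → lelwati   (r→l after a vowel, before a consonant other than r, m, n, p, b, f, v)
  lelwati → lelvati   (w→v after a consonant, before a back vowel)
  lelvati → lelvate   (i→e word-finally)
So the Ulvat cognate is 'lelvate'.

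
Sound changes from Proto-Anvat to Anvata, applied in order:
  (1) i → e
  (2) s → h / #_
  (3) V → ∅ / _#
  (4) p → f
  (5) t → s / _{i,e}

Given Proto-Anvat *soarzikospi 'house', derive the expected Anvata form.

Anvata: start from *soarzikospi.
  rule 1 (vowel merger): soarzikospi → soarzekospe
  rule 2 (debuccalisation): soarzekospe → hoarzekospe
  rule 3 (apocope): hoarzekospe → hoarzekosp
  rule 4 (unconditioned shift): hoarzekosp → hoarzekosf
  rule 5: no change — hoarzekosf
  ⇒ Anvata hoarzekosf

hoarzekosf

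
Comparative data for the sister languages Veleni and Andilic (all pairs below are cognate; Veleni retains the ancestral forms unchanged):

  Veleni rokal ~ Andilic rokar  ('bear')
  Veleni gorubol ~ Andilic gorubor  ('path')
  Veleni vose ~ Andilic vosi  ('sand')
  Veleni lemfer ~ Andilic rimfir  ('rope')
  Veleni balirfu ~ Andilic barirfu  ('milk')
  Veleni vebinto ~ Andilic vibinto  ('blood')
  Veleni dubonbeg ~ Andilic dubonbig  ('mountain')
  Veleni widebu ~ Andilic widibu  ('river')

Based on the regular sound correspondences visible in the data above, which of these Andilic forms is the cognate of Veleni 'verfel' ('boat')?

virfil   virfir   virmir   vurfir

lemfer ~ rimfir — Veleni e corresponds to Andilic i after a consonant, before r.
dubonbeg ~ dubonbig — Veleni e corresponds to Andilic i after a consonant, before a consonant other than r, m, n, p, b, f, v.
rokal ~ rokar, gorubol ~ gorubor — Veleni l corresponds to Andilic r word-finally.
Applying these to Veleni 'verfel':
  verfel → virfel   (e→i after a consonant, before r)
  virfel → virfil   (e→i after a consonant, before a consonant other than r, m, n, p, b, f, v)
  virfil → virfir   (l→r word-finally)
So the Andilic cognate is 'virfir'.

virfir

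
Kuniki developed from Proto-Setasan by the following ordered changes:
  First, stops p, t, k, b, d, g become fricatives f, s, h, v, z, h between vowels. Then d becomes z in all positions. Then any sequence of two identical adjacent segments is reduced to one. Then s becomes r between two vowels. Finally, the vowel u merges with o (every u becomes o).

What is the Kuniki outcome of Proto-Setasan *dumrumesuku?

zomromeroho

Kuniki: *dumrumesuku > dumrumesuhu > zumrumesuhu > zumrumeruhu > zomromeroho  (by intervocalic lenition, unconditioned shift, rhotacism, vowel merger)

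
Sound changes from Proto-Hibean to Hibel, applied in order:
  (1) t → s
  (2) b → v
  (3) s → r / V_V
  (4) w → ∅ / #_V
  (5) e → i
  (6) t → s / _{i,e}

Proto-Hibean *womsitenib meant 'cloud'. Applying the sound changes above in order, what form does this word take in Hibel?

Hibel: *womsitenib > womsisenib > womsiseniv > womsireniv > omsireniv > omsiriniv  (by unconditioned shift, unconditioned shift, rhotacism, glide loss, vowel merger)

omsiriniv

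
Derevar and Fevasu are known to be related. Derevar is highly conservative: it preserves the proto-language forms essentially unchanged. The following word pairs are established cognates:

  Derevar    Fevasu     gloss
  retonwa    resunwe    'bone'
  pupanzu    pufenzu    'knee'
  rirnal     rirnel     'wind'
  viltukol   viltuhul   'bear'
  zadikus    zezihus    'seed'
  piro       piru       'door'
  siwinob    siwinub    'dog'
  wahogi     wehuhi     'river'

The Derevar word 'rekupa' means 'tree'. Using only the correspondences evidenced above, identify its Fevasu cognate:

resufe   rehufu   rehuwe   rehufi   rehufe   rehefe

zadikus ~ zezihus — Derevar k corresponds to Fevasu h between vowels (before a back vowel).
pupanzu ~ pufenzu — Derevar p corresponds to Fevasu f between vowels (before a back vowel).
retonwa ~ resunwe — Derevar a corresponds to Fevasu e word-finally.
Applying these to Derevar 'rekupa':
  rekupa → rehupa   (k→h between vowels (before a back vowel))
  rehupa → rehufa   (p→f between vowels (before a back vowel))
  rehufa → rehufe   (a→e word-finally)
So the Fevasu cognate is 'rehufe'.

rehufe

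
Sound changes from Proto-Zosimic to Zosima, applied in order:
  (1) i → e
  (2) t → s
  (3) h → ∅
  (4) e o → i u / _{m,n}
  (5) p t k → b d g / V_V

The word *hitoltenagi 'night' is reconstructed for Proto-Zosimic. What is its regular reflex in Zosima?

esolsinage

Zosima: *hitoltenagi
  hitoltenagi → hetoltenage   [vowel merger]
  hetoltenage → hesolsenage   [unconditioned shift]
  hesolsenage → esolsenage   [h-loss]
  esolsenage → esolsinage   [pre-nasal raising]
  esolsinage (rule 5 does not apply)
  giving Zosima esolsinage.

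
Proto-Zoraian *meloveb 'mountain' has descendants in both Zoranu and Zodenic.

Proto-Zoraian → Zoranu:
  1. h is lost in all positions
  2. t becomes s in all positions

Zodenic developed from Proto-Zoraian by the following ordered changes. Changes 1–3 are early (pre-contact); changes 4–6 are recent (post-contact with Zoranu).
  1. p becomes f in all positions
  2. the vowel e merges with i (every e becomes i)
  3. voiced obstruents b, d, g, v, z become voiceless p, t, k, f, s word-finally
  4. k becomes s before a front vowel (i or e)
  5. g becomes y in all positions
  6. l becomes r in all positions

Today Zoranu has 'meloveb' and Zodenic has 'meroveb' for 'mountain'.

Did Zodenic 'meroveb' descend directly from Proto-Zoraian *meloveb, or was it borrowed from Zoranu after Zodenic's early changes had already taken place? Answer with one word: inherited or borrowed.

If inherited, *meloveb would pass through all of Zodenic's changes:
Zodenic: *meloveb > milovib > milovip > mirovip  (by vowel merger, final devoicing, unconditioned shift)
If borrowed from Zoranu 'meloveb' after the early changes, it would undergo only the recent ones:
  rule 4 (palatalisation): no change (meloveb)
  rule 5 (unconditioned shift): no change (meloveb)
  rule 6 (unconditioned shift): meloveb → meroveb
  ⇒ as a loan: meroveb
Zodenic 'meroveb' matches the loan outcome 'meroveb', not the inherited 'mirovip' — it skipped the early Zodenic changes, so it was borrowed from Zoranu.

borrowed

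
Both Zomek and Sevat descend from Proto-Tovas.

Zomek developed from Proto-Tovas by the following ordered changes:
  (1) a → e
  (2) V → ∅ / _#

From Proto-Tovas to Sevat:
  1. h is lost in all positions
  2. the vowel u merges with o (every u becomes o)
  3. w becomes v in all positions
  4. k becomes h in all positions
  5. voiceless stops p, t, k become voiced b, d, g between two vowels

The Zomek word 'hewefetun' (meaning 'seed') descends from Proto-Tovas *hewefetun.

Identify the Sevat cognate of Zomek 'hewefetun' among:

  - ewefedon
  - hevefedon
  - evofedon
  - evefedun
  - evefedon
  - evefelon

Sevat: *hewefetun
  hewefetun → ewefetun   [h-loss]
  ewefetun → ewefeton   [vowel merger]
  ewefeton → evefeton   [unconditioned shift]
  evefeton (rule 4 does not apply)
  evefeton → evefedon   [intervocalic voicing]
  giving Sevat evefedon.

evefedon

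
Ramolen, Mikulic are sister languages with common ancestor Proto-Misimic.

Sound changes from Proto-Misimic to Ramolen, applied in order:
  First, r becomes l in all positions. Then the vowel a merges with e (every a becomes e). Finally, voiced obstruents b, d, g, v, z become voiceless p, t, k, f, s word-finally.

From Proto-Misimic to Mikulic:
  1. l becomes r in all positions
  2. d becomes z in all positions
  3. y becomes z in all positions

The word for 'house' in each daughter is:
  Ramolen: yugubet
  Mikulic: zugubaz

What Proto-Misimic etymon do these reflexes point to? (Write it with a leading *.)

*yugubad

Position 1: Ramolen has y, Mikulic has z. Ramolen preserves y here (none of its changes turn any other segment into y), so the proto-segment is *y.
Position 6: Ramolen has e, Mikulic has a. Mikulic preserves a here (none of its changes turn any other segment into a), so the proto-segment is *a.
Continuing position by position gives *yugubad; check it forward:
Ramolen: start from *yugubad.
  rule 1: no change — yugubad
  rule 2 (vowel merger): yugubad → yugubed
  rule 3 (final devoicing): yugubed → yugubet
  ⇒ Ramolen yugubet
Mikulic: *yugubad > yugubaz > zugubaz  (by unconditioned shift, unconditioned shift)
Only *yugubad yields all of Ramolen yugubet, Mikulic zugubaz.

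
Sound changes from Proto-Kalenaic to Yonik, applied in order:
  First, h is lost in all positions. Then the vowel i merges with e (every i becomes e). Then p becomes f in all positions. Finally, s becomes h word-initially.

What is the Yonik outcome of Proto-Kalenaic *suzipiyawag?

huzefeyawag

Yonik: *suzipiyawag > suzepeyawag > suzefeyawag > huzefeyawag  (by vowel merger, unconditioned shift, debuccalisation)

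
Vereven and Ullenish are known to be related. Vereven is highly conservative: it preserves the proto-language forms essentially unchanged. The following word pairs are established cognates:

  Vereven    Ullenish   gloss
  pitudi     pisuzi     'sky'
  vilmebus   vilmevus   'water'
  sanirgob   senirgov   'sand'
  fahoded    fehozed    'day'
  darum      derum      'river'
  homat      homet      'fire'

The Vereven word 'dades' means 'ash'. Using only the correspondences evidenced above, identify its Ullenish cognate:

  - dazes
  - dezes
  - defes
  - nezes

dezes

fahoded ~ fehozed, homat ~ homet — Vereven a corresponds to Ullenish e after a consonant, before a consonant other than r, m, n, p, b, f, v.
fahoded ~ fehozed — Vereven d corresponds to Ullenish z between vowels (before a front vowel).
Applying these to Vereven 'dades':
  dades → dedes   (a→e after a consonant, before a consonant other than r, m, n, p, b, f, v)
  dedes → dezes   (d→z between vowels (before a front vowel))
So the Ullenish cognate is 'dezes'.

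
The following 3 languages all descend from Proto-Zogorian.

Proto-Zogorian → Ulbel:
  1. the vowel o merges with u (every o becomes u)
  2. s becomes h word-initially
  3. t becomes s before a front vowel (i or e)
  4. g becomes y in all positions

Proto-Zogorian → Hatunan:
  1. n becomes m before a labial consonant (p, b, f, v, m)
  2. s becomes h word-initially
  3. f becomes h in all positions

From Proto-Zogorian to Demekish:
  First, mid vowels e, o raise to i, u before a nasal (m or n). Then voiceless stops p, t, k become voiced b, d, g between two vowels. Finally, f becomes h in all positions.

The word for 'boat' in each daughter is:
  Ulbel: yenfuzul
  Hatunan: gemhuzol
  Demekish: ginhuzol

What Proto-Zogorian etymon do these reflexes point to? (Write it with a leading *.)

*genfuzol

Position 4: Ulbel has f, Hatunan has h, Demekish has h. Ulbel preserves f here (none of its changes turn any other segment into f), so the proto-segment is *f.
Position 1: Ulbel has y, Hatunan has g, Demekish has g. Hatunan preserves g here (none of its changes turn any other segment into g), so the proto-segment is *g.
This points to *genfuzol. Verify forward in each daughter:
Ulbel: start from *genfuzol.
  rule 1 (vowel merger): genfuzol → genfuzul
  rule 2: no change — genfuzul
  rule 3: no change — genfuzul
  rule 4 (unconditioned shift): genfuzul → yenfuzul
  ⇒ Ulbel yenfuzul
Hatunan: *genfuzol > gemfuzol > gemhuzol  (by nasal place assimilation, unconditioned shift)
Demekish: start from *genfuzol.
  rule 1 (pre-nasal raising): genfuzol → ginfuzol
  rule 2: no change — ginfuzol
  rule 3 (unconditioned shift): ginfuzol → ginhuzol
  ⇒ Demekish ginhuzol
*genfuzol is the unique common source.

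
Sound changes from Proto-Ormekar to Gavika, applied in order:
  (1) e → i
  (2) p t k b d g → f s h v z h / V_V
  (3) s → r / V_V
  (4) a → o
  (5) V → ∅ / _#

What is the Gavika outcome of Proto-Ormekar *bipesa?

Gavika: start from *bipesa.
  rule 1 (vowel merger): bipesa → bipisa
  rule 2 (intervocalic lenition): bipisa → bifisa
  rule 3 (rhotacism): bifisa → bifira
  rule 4 (vowel merger): bifira → bifiro
  rule 5 (apocope): bifiro → bifir
  ⇒ Gavika bifir

bifir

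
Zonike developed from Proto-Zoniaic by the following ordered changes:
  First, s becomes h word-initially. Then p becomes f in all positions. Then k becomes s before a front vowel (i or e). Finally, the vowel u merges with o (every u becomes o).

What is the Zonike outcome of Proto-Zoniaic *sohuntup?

Zonike: *sohuntup > hohuntup > hohuntuf > hohontof  (by debuccalisation, unconditioned shift, vowel merger)

hohontof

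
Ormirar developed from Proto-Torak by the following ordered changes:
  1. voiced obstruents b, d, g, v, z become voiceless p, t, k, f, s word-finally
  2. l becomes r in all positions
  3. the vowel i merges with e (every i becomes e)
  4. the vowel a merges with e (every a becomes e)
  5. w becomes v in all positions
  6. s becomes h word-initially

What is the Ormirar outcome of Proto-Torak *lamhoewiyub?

remhoeveyup

Ormirar: *lamhoewiyub
  lamhoewiyub → lamhoewiyup   [final devoicing]
  lamhoewiyup → ramhoewiyup   [unconditioned shift]
  ramhoewiyup → ramhoeweyup   [vowel merger]
  ramhoeweyup → remhoeweyup   [vowel merger]
  remhoeweyup → remhoeveyup   [unconditioned shift]
  remhoeveyup (rule 6 does not apply)
  giving Ormirar remhoeveyup.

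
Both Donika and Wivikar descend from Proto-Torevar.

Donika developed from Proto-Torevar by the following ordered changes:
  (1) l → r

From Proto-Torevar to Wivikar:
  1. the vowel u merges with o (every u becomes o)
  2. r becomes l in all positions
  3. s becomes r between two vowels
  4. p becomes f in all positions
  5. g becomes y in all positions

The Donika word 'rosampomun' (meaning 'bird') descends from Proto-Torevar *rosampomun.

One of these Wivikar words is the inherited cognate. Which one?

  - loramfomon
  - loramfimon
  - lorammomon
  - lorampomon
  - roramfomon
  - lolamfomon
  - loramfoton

loramfomon

Wivikar: start from *rosampomun.
  rule 1 (vowel merger): rosampomun → rosampomon
  rule 2 (unconditioned shift): rosampomon → losampomon
  rule 3 (rhotacism): losampomon → lorampomon
  rule 4 (unconditioned shift): lorampomon → loramfomon
  rule 5: no change — loramfomon
  ⇒ Wivikar loramfomon
Only 'loramfomon' matches the regular Wivikar development of *rosampomun.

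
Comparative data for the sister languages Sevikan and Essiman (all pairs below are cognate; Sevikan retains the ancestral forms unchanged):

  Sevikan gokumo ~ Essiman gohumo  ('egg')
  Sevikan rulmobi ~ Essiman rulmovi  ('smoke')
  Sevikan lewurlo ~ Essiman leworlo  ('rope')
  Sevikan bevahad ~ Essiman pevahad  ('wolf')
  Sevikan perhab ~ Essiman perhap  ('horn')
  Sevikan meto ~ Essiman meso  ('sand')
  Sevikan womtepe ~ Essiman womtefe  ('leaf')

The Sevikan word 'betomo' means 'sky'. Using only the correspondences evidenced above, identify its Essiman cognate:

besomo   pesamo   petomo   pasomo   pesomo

pesomo

bevahad ~ pevahad — Sevikan b corresponds to Essiman p word-initially before a front vowel.
meto ~ meso — Sevikan t corresponds to Essiman s between vowels (before a back vowel).
Applying these to Sevikan 'betomo':
  betomo → petomo   (b→p word-initially before a front vowel)
  petomo → pesomo   (t→s between vowels (before a back vowel))
So the Essiman cognate is 'pesomo'.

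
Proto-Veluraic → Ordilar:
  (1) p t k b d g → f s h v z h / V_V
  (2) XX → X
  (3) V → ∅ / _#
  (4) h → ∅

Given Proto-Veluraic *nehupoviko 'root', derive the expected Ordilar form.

neufovi

Ordilar: *nehupoviko > nehufoviho > nehufovih > neufovi  (by intervocalic lenition, apocope, h-loss)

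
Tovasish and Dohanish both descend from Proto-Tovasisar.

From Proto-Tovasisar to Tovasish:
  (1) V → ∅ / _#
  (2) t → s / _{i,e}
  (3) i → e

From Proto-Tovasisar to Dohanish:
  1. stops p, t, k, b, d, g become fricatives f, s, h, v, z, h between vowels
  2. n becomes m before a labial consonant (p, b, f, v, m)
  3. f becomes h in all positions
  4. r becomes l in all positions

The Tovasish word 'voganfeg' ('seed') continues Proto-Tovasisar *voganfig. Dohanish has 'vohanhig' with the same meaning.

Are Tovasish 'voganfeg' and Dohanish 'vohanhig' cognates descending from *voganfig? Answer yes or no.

no

Derive the expected Dohanish reflex of *voganfig:
Dohanish: *voganfig
  voganfig → vohanfig   [intervocalic lenition]
  vohanfig → vohamfig   [nasal place assimilation]
  vohamfig → vohamhig   [unconditioned shift]
  vohamhig (rule 4 does not apply)
  giving Dohanish vohamhig.
The regular Dohanish reflex would be 'vohamhig', but the attested form is 'vohanhig'. The correspondence is irregular, so they are not cognates (the Dohanish form has a different source).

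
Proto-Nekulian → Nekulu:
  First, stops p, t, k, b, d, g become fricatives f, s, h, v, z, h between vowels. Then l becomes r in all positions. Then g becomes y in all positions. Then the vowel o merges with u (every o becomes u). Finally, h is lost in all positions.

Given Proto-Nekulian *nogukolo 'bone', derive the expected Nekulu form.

Nekulu: start from *nogukolo.
  rule 1 (intervocalic lenition): nogukolo → nohuholo
  rule 2 (unconditioned shift): nohuholo → nohuhoro
  rule 3: no change — nohuhoro
  rule 4 (vowel merger): nohuhoro → nuhuhuru
  rule 5 (h-loss): nuhuhuru → nuuuru
  ⇒ Nekulu nuuuru

nuuuru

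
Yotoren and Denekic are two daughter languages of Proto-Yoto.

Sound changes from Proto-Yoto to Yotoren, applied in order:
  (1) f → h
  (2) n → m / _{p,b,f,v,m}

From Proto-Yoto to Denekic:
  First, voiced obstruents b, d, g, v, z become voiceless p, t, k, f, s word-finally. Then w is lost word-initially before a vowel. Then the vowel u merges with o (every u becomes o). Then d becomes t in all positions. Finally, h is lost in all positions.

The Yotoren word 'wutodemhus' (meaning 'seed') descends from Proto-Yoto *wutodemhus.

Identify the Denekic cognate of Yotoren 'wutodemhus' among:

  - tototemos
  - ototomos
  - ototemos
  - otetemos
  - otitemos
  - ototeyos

Denekic: *wutodemhus > utodemhus > otodemhos > ototemhos > ototemos  (by glide loss, vowel merger, unconditioned shift, h-loss)
Among the options, 'ototemos' alone shows every Denekic change applied in order.

ototemos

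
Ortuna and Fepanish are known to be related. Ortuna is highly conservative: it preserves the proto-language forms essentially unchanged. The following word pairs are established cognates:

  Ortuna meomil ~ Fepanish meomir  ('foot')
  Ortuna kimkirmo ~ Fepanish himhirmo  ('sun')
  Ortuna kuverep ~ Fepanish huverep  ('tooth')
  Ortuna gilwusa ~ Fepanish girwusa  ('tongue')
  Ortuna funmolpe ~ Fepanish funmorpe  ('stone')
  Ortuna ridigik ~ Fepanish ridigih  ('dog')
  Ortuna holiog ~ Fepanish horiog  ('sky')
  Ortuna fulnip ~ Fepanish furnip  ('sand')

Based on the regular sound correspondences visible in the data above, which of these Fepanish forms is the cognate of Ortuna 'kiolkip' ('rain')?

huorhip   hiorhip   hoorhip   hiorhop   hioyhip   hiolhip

hiorhip

kimkirmo ~ himhirmo — Ortuna k corresponds to Fepanish h word-initially before a front vowel.
gilwusa ~ girwusa — Ortuna l corresponds to Fepanish r after a vowel, before a consonant other than r, m, n, p, b, f, v.
kimkirmo ~ himhirmo — Ortuna k corresponds to Fepanish h after a consonant, before a front vowel.
Applying these to Ortuna 'kiolkip':
  kiolkip → hiolkip   (k→h word-initially before a front vowel)
  hiolkip → hiorkip   (l→r after a vowel, before a consonant other than r, m, n, p, b, f, v)
  hiorkip → hiorhip   (k→h after a consonant, before a front vowel)
So the Fepanish cognate is 'hiorhip'.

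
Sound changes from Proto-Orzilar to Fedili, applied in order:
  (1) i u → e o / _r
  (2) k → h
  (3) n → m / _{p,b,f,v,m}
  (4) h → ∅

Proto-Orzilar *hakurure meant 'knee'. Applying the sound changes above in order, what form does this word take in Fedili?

aorore

Fedili: start from *hakurure.
  rule 1 (pre-rhotic lowering): hakurure → hakorore
  rule 2 (unconditioned shift): hakorore → hahorore
  rule 3: no change — hahorore
  rule 4 (h-loss): hahorore → aorore
  ⇒ Fedili aorore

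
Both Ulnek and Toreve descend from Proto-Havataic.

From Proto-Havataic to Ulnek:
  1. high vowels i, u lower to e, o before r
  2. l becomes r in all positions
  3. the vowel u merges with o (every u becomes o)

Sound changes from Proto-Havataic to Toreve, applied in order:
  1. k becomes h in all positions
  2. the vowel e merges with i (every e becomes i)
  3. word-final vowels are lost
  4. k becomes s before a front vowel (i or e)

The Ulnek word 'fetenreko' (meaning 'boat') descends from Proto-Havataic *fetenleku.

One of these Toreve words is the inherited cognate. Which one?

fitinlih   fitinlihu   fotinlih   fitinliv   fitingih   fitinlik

fitinlih

Toreve: start from *fetenleku.
  rule 1 (unconditioned shift): fetenleku → fetenlehu
  rule 2 (vowel merger): fetenlehu → fitinlihu
  rule 3 (apocope): fitinlihu → fitinlih
  rule 4: no change — fitinlih
  ⇒ Toreve fitinlih
Among the options, 'fitinlih' alone shows every Toreve change applied in order.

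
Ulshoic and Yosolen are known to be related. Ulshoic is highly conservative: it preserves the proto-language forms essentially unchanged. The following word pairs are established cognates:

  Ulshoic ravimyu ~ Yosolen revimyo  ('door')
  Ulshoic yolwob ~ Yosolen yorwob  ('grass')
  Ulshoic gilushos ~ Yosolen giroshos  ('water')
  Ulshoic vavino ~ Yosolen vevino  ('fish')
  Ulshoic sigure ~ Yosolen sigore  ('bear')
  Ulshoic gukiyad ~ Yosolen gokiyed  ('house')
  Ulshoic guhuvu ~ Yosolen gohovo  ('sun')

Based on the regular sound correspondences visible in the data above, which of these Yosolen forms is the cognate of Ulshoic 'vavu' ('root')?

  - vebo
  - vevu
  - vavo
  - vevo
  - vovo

ravimyu ~ revimyo, vavino ~ vevino — Ulshoic a corresponds to Yosolen e after a consonant, before a labial obstruent.
ravimyu ~ revimyo, guhuvu ~ gohovo — Ulshoic u corresponds to Yosolen o word-finally.
Applying these to Ulshoic 'vavu':
  vavu → vevu   (a→e after a consonant, before a labial obstruent)
  vevu → vevo   (u→o word-finally)
So the Yosolen cognate is 'vevo'.

vevo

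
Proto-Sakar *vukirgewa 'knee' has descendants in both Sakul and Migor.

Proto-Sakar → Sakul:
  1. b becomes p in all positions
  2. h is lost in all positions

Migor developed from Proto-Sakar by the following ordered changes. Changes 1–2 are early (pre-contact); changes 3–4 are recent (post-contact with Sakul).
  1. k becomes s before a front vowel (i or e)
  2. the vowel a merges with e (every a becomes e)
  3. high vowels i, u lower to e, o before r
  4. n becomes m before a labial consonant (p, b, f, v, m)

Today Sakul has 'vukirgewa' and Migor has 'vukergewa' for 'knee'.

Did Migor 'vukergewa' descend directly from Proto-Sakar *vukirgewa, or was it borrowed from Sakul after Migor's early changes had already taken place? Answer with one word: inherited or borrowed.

borrowed

If inherited, *vukirgewa would pass through all of Migor's changes:
Migor: start from *vukirgewa.
  rule 1 (palatalisation): vukirgewa → vusirgewa
  rule 2 (vowel merger): vusirgewa → vusirgewe
  rule 3 (pre-rhotic lowering): vusirgewe → vusergewe
  rule 4: no change — vusergewe
  ⇒ Migor vusergewe
If borrowed from Sakul 'vukirgewa' after the early changes, it would undergo only the recent ones:
  rule 3 (pre-rhotic lowering): vukirgewa → vukergewa
  rule 4 (nasal place assimilation): no change (vukergewa)
  ⇒ as a loan: vukergewa
Migor 'vukergewa' matches the loan outcome 'vukergewa', not the inherited 'vusergewe' — it skipped the early Migor changes, so it was borrowed from Sakul.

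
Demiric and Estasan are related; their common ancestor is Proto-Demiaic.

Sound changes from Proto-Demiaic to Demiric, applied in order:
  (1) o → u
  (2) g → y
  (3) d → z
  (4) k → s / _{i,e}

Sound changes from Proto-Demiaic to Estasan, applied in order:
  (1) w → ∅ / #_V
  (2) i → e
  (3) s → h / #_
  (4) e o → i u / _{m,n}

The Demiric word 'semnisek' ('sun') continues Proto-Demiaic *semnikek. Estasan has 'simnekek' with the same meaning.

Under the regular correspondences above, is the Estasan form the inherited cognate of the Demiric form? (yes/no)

Derive the expected Estasan reflex of *semnikek:
Estasan: *semnikek > semnekek > hemnekek > himnekek  (by vowel merger, debuccalisation, pre-nasal raising)
The regular Estasan reflex would be 'himnekek', but the attested form is 'simnekek'. The correspondence is irregular, so they are not cognates (the Estasan form has a different source).

no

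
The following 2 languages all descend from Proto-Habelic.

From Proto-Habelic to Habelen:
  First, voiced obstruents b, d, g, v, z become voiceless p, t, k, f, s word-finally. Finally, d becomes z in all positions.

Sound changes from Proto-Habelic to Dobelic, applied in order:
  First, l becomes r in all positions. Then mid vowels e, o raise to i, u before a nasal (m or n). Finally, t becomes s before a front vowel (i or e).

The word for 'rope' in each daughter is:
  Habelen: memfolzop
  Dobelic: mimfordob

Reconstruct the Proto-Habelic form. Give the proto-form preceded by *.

*memfoldob

Position 9: Habelen has p, Dobelic has b. Dobelic preserves b here (none of its changes turn any other segment into b), so the proto-segment is *b.
Position 7: Habelen has z, Dobelic has d. Dobelic preserves d here (none of its changes turn any other segment into d), so the proto-segment is *d.
Position 2: Habelen has e, Dobelic has i. Habelen preserves e here (none of its changes turn any other segment into e), so the proto-segment is *e.
Verify the candidate proto-form against each daughter:
Habelen: start from *memfoldob.
  rule 1 (final devoicing): memfoldob → memfoldop
  rule 2 (unconditioned shift): memfoldop → memfolzop
  ⇒ Habelen memfolzop
Dobelic: start from *memfoldob.
  rule 1 (unconditioned shift): memfoldob → memfordob
  rule 2 (pre-nasal raising): memfordob → mimfordob
  rule 3: no change — mimfordob
  ⇒ Dobelic mimfordob
No other proto-form is consistent with every reflex, so the reconstruction is *memfoldob.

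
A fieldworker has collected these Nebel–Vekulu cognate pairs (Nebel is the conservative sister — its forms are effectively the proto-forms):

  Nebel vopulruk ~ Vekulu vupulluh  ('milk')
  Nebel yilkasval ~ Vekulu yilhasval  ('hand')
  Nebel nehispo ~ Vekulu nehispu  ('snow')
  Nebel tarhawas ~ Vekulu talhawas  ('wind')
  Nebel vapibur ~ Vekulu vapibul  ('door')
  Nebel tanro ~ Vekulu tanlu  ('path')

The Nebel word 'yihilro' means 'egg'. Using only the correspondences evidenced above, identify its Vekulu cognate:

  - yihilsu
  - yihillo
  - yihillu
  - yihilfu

yihillu

tanro ~ tanlu — Nebel r corresponds to Vekulu l after a consonant, before a back vowel.
nehispo ~ nehispu, tanro ~ tanlu — Nebel o corresponds to Vekulu u word-finally.
Applying these to Nebel 'yihilro':
  yihilro → yihillo   (r→l after a consonant, before a back vowel)
  yihillo → yihillu   (o→u word-finally)
So the Vekulu cognate is 'yihillu'.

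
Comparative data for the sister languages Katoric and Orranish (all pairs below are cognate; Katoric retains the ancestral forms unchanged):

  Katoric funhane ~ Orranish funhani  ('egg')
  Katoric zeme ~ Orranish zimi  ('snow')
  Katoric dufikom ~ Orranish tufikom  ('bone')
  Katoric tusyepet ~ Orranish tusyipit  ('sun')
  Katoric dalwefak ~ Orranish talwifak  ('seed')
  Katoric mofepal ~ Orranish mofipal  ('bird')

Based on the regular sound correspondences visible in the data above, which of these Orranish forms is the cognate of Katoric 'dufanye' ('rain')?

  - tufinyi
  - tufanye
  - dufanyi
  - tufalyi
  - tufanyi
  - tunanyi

tufanyi

dufikom ~ tufikom — Katoric d corresponds to Orranish t word-initially before a back vowel.
funhane ~ funhani, zeme ~ zimi — Katoric e corresponds to Orranish i word-finally.
Applying these to Katoric 'dufanye':
  dufanye → tufanye   (d→t word-initially before a back vowel)
  tufanye → tufanyi   (e→i word-finally)
So the Orranish cognate is 'tufanyi'.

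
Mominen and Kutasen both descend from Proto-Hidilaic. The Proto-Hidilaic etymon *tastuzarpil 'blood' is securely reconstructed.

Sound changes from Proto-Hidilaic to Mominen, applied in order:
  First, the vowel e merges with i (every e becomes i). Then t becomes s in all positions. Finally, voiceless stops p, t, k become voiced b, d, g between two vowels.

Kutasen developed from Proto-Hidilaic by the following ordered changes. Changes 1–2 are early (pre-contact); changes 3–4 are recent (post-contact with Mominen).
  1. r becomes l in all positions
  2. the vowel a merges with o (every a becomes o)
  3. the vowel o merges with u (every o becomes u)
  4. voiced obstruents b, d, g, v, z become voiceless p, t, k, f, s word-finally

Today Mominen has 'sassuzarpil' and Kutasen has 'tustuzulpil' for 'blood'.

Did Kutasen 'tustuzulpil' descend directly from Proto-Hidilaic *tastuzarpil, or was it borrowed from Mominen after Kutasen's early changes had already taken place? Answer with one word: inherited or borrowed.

If inherited, *tastuzarpil would pass through all of Kutasen's changes:
Kutasen: *tastuzarpil > tastuzalpil > tostuzolpil > tustuzulpil  (by unconditioned shift, vowel merger, vowel merger)
If borrowed from Mominen 'sassuzarpil' after the early changes, it would undergo only the recent ones:
  rule 3 (vowel merger): no change (sassuzarpil)
  rule 4 (final devoicing): no change (sassuzarpil)
  ⇒ as a loan: sassuzarpil
Kutasen 'tustuzulpil' matches the inherited outcome exactly, so it is an inherited cognate, not a loan.

inherited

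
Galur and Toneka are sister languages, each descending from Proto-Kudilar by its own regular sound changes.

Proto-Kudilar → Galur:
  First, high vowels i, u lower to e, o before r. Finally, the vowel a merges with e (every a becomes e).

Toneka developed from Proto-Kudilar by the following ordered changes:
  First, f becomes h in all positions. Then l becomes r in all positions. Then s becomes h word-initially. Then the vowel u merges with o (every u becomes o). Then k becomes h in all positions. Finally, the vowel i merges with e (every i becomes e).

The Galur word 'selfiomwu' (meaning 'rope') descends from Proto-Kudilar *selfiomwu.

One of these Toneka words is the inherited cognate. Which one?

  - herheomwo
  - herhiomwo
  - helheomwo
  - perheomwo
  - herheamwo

herheomwo

Toneka: start from *selfiomwu.
  rule 1 (unconditioned shift): selfiomwu → selhiomwu
  rule 2 (unconditioned shift): selhiomwu → serhiomwu
  rule 3 (debuccalisation): serhiomwu → herhiomwu
  rule 4 (vowel merger): herhiomwu → herhiomwo
  rule 5: no change — herhiomwo
  rule 6 (vowel merger): herhiomwo → herheomwo
  ⇒ Toneka herheomwo
Only 'herheomwo' matches the regular Toneka development of *selfiomwu.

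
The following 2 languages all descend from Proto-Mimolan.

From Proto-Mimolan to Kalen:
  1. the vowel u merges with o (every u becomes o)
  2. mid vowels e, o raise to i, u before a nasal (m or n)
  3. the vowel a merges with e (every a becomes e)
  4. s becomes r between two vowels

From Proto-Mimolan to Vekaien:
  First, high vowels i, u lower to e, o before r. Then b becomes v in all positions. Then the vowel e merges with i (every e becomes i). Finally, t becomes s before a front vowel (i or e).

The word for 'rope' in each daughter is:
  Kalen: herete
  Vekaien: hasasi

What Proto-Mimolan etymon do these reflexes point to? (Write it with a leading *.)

Position 6: Kalen has e, Vekaien has i. Taking the neighbouring segments as reconstructed: Kalen e could go back to *a or *e; Vekaien i could go back to *e or *i — the one source consistent with every daughter is *e.
Position 2: Kalen has e, Vekaien has a. Vekaien preserves a here (none of its changes turn any other segment into a), so the proto-segment is *a.
Continuing position by position gives *hasate; check it forward:
Kalen: *hasate > hesete > herete  (by vowel merger, rhotacism)
Vekaien: *hasate
  hasate (rule 1 does not apply)
  hasate (rule 2 does not apply)
  hasate → hasati   [vowel merger]
  hasati → hasasi   [palatalisation]
  giving Vekaien hasasi.
*hasate is the unique common source.

*hasate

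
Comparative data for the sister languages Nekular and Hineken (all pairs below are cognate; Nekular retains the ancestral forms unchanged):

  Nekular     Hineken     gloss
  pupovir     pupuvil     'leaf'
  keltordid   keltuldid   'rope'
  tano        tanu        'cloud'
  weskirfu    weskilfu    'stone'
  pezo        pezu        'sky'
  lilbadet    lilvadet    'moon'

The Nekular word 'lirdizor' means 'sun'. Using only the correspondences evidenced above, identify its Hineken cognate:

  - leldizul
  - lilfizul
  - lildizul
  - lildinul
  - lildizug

lildizul

keltordid ~ keltuldid — Nekular r corresponds to Hineken l after a vowel, before a consonant other than r, m, n, p, b, f, v.
keltordid ~ keltuldid — Nekular o corresponds to Hineken u after a consonant, before r.
pupovir ~ pupuvil — Nekular r corresponds to Hineken l word-finally.
Applying these to Nekular 'lirdizor':
  lirdizor → lildizor   (r→l after a vowel, before a consonant other than r, m, n, p, b, f, v)
  lildizor → lildizur   (o→u after a consonant, before r)
  lildizur → lildizul   (r→l word-finally)
So the Hineken cognate is 'lildizul'.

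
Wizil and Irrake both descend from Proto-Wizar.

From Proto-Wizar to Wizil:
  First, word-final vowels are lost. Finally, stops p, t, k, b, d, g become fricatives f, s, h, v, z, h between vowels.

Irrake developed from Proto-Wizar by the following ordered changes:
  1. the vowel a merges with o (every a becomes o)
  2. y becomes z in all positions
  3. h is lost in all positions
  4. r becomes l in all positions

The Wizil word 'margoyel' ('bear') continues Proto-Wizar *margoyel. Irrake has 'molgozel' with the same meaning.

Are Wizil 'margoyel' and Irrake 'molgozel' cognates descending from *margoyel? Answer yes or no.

yes

Derive the expected Irrake reflex of *margoyel:
Irrake: *margoyel > morgoyel > morgozel > molgozel  (by vowel merger, unconditioned shift, unconditioned shift)
Irrake 'molgozel' matches the regular reflex exactly, so the pair is cognate.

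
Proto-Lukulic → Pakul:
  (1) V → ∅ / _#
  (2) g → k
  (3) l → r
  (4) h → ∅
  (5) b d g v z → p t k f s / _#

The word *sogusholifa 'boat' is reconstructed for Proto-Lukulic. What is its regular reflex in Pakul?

sokusorif

Pakul: start from *sogusholifa.
  rule 1 (apocope): sogusholifa → sogusholif
  rule 2 (unconditioned shift): sogusholif → sokusholif
  rule 3 (unconditioned shift): sokusholif → sokushorif
  rule 4 (h-loss): sokushorif → sokusorif
  rule 5: no change — sokusorif
  ⇒ Pakul sokusorif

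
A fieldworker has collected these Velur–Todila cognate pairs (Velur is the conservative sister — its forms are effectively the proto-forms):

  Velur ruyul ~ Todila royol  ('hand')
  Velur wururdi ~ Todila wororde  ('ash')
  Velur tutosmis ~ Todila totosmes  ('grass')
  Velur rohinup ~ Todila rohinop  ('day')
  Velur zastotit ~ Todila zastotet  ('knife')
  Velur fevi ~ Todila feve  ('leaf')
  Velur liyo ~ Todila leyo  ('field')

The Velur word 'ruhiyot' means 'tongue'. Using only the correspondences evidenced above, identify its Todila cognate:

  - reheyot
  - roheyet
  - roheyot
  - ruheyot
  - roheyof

roheyot

ruyul ~ royol, tutosmis ~ totosmes — Velur u corresponds to Todila o after a consonant, before a consonant other than r, m, n, p, b, f, v.
tutosmis ~ totosmes, zastotit ~ zastotet — Velur i corresponds to Todila e after a consonant, before a consonant other than r, m, n, p, b, f, v.
Applying these to Velur 'ruhiyot':
  ruhiyot → rohiyot   (u→o after a consonant, before a consonant other than r, m, n, p, b, f, v)
  rohiyot → roheyot   (i→e after a consonant, before a consonant other than r, m, n, p, b, f, v)
So the Todila cognate is 'roheyot'.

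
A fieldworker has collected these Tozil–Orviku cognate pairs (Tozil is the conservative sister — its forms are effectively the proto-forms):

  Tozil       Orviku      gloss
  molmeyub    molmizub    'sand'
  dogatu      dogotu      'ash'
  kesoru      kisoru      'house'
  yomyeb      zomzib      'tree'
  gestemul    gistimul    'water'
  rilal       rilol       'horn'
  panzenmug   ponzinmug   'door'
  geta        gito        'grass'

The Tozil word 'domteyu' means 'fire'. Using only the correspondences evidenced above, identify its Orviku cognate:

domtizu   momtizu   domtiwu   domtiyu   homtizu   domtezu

molmeyub ~ molmizub, kesoru ~ kisoru — Tozil e corresponds to Orviku i after a consonant, before a consonant other than r, m, n, p, b, f, v.
molmeyub ~ molmizub — Tozil y corresponds to Orviku z between vowels (before a back vowel).
Applying these to Tozil 'domteyu':
  domteyu → domtiyu   (e→i after a consonant, before a consonant other than r, m, n, p, b, f, v)
  domtiyu → domtizu   (y→z between vowels (before a back vowel))
So the Orviku cognate is 'domtizu'.

domtizu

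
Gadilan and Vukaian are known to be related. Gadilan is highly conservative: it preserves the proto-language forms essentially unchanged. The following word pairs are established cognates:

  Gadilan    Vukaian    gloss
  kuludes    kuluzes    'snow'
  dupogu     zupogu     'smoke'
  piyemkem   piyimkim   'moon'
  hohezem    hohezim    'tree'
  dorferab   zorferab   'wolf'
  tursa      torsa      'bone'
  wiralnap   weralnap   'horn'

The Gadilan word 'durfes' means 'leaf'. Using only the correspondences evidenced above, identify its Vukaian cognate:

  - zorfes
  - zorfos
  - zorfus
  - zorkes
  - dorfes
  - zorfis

dupogu ~ zupogu — Gadilan d corresponds to Vukaian z word-initially before a back vowel.
tursa ~ torsa — Gadilan u corresponds to Vukaian o after a consonant, before r.
Applying these to Gadilan 'durfes':
  durfes → zurfes   (d→z word-initially before a back vowel)
  zurfes → zorfes   (u→o after a consonant, before r)
So the Vukaian cognate is 'zorfes'.

zorfes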